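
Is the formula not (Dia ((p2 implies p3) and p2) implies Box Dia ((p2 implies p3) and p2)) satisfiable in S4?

Yes, satisfiable

1. not (Dia ((p2 implies p3) and p2) implies Box Dia ((p2 implies p3) and p2)), w0
2. Dia ((p2 implies p3) and p2), w0   [neg-implies-rule on 1]
3. not Box Dia ((p2 implies p3) and p2), w0   [neg-implies-rule on 1]
4. (p2 implies p3) and p2, w1   [Dia-rule on 2: fresh world w1, w0Rw1]
5. p2 implies p3, w1   [and-rule on 4]
6. p2, w1   [and-rule on 4]
7. p3, w1   [implies-rule on 5 (branches; this branch)]
8. not Dia ((p2 implies p3) and p2), w2   [neg-Box-rule on 3: fresh world w2, w0Rw2]
9. not ((p2 implies p3) and p2), w2   [neg-Dia-rule on 8 via w2Rw2]
10. not p2, w2   [neg-and-rule on 9 (branches; this branch)]
Accessibility: w0Rw0, w0Rw1, w0Rw2, w1Rw1, w2Rw2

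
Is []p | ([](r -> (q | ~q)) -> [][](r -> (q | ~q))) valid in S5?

Valid in S5

Tableau for the negation ~([]p | ([](r -> (q | ~q)) -> [][](r -> (q | ~q)))):
1. ~([]p | ([](r -> (q | ~q)) -> [][](r -> (q | ~q)))), 0
2. ~[]p, 0
3. ~([](r -> (q | ~q)) -> [][](r -> (q | ~q))), 0
4. [](r -> (q | ~q)), 0
5. ~[][](r -> (q | ~q)), 0
6. r -> (q | ~q), 0
7. q | ~q, 0
8. ~q, 0
9. ~p, 1
10. r -> (q | ~q), 1
11. q | ~q, 1
12. ~q, 1
13. ~[](r -> (q | ~q)), 2
14. r -> (q | ~q), 2
15. q | ~q, 2
16. ~q, 2
17. ~(r -> (q | ~q)), 3
18. r, 3
19. ~(q | ~q), 3
20. ~q, 3
21. q, 3
Accessibility: 0R0, 0R1, 0R2, 0R3, 1R0, 1R1, 1R2, 1R3, 2R0, 2R1, 2R2, 2R3, 3R0, 3R1, 3R2, 3R3
Branch closes: q and ~q both at 3.
All branches of the negation close; one closing branch shown above.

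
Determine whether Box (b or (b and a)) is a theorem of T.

No, not valid

Tableau for the negation not Box (b or (b and a)):
1. not Box (b or (b and a)), 0
2. not (b or (b and a)), 1
3. not b, 1
4. not (b and a), 1
5. not a, 1
Accessibility: 0R0, 0R1, 1R1
The negation has an open branch (countermodel exists).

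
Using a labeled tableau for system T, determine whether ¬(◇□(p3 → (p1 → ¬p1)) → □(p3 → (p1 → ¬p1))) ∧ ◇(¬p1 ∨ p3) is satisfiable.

Satisfiable

1. ¬(◇□(p3 → (p1 → ¬p1)) → □(p3 → (p1 → ¬p1))) ∧ ◇(¬p1 ∨ p3), w0
2. ¬(◇□(p3 → (p1 → ¬p1)) → □(p3 → (p1 → ¬p1))), w0
3. ◇(¬p1 ∨ p3), w0
4. ◇□(p3 → (p1 → ¬p1)), w0
5. ¬□(p3 → (p1 → ¬p1)), w0
6. ¬p1 ∨ p3, w1
7. p3, w1
8. □(p3 → (p1 → ¬p1)), w2
9. p3 → (p1 → ¬p1), w2
10. p1 → ¬p1, w2
11. ¬p1, w2
12. ¬(p3 → (p1 → ¬p1)), w3
13. p3, w3
14. ¬(p1 → ¬p1), w3
15. p1, w3
Accessibility: w0Rw0, w0Rw1, w0Rw2, w0Rw3, w1Rw1, w2Rw2, w3Rw3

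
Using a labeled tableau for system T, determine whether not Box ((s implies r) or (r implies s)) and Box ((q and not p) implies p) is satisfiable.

1. not Box ((s implies r) or (r implies s)) and Box ((q and not p) implies p), 0
2. not Box ((s implies r) or (r implies s)), 0
3. Box ((q and not p) implies p), 0
4. (q and not p) implies p, 0
5. not (q and not p), 0
6. p, 0
7. not ((s implies r) or (r implies s)), 1
8. not (s implies r), 1
9. not (r implies s), 1
10. s, 1
11. not r, 1
12. r, 1
13. not s, 1
Accessibility: 0R0, 0R1, 1R1
Branch closes: r and not r both at 1.
Every branch closes; the branch above is one of them.

Unsatisfiable (every branch closes)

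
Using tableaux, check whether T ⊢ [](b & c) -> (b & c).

Valid in T

Tableau for the negation ~([](b & c) -> (b & c)):
1. ~([](b & c) -> (b & c)), 0
2. [](b & c), 0   [~->-rule on 1]
3. ~(b & c), 0   [~->-rule on 1]
4. b & c, 0   [[]-rule on 2 via 0R0]
5. b, 0   [&-rule on 4]
6. c, 0   [&-rule on 4]
7. ~c, 0   [~&-rule on 3 (branches; this branch)]
Accessibility: 0R0
Branch closes: c and ~c both at 0.
All branches of the negation close; one closing branch shown above.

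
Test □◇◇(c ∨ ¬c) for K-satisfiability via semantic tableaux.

Satisfiable

1. □◇◇(c ∨ ¬c), 0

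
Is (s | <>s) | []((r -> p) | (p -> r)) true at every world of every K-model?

Tableau for the negation ~((s | <>s) | []((r -> p) | (p -> r))):
1. ~((s | <>s) | []((r -> p) | (p -> r))), 0
2. ~(s | <>s), 0
3. ~[]((r -> p) | (p -> r)), 0
4. ~s, 0
5. ~<>s, 0
6. ~((r -> p) | (p -> r)), 1
7. ~(r -> p), 1
8. ~(p -> r), 1
9. r, 1
10. ~p, 1
11. p, 1
12. ~r, 1
Accessibility: 0R1
Branch closes: p and ~p both at 1.
Every branch of the negation's tableau closes; the branch above is one of them.

Valid in K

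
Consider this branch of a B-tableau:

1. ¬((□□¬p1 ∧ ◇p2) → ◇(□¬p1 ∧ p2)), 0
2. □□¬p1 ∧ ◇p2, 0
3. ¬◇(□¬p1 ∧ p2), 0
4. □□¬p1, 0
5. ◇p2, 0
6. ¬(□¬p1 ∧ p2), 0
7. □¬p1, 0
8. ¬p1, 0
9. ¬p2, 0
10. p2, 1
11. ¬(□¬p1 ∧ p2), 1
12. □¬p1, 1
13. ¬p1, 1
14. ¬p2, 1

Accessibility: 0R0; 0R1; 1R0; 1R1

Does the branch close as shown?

Closed

Both p2 and ¬p2 appear at 1.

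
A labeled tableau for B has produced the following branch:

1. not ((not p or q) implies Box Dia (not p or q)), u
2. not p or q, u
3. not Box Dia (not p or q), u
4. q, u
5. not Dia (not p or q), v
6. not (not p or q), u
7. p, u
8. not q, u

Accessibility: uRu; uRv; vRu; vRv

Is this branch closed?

Both q and not q appear at u.

Closed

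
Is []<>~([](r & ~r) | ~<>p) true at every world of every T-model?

Tableau for the negation ~[]<>~([](r & ~r) | ~<>p):
1. ~[]<>~([](r & ~r) | ~<>p), w0
2. ~<>~([](r & ~r) | ~<>p), w1   [~[]-rule on 1: fresh world w1, w0Rw1]
3. [](r & ~r) | ~<>p, w1   [~<>-rule on 2 via w1Rw1]
4. ~<>p, w1   [|-rule on 3 (branches; this branch)]
5. ~p, w1   [~<>-rule on 4 via w1Rw1]
Accessibility: w0Rw0, w0Rw1, w1Rw1
The negation has an open branch (countermodel exists).

Invalid (countermodel exists)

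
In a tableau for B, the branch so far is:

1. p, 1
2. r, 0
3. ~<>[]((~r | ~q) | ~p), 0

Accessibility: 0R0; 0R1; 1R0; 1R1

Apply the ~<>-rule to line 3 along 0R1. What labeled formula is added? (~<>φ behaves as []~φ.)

~<>φ behaves as []~φ: propagate the negated body to each accessible world.

~[]((~r | ~q) | ~p), 1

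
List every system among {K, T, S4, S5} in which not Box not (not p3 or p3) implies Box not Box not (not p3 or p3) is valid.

T, S4, S5

T-tableau for the negation not (not Box not (not p3 or p3) implies Box not Box not (not p3 or p3)):
1. not (not Box not (not p3 or p3) implies Box not Box not (not p3 or p3)), 0
2. not Box not (not p3 or p3), 0
3. not Box not Box not (not p3 or p3), 0
4. not p3 or p3, 1
5. p3, 1
6. Box not (not p3 or p3), 2
7. not (not p3 or p3), 2
8. p3, 2
9. not p3, 2
Accessibility: 0R0, 0R1, 0R2, 1R1, 2R2
Branch closes: p3 and not p3 both at 2.
Every branch closes (one shown): valid in T, hence also in S4, S5 (every theorem of T is a theorem of S4 and S5).
K-tableau for the negation not (not Box not (not p3 or p3) implies Box not Box not (not p3 or p3)):
1. not (not Box not (not p3 or p3) implies Box not Box not (not p3 or p3)), 0
2. not Box not (not p3 or p3), 0
3. not Box not Box not (not p3 or p3), 0
4. not p3 or p3, 1
5. p3, 1
6. Box not (not p3 or p3), 2
Accessibility: 0R1, 0R2
Complete open branch: countermodel on a K-frame, so not valid in K.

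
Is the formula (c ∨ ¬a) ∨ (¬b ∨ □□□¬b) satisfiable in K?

1. (c ∨ ¬a) ∨ (¬b ∨ □□□¬b), w0
2. ¬b ∨ □□□¬b, w0
3. □□□¬b, w0

Satisfiable (open branch found)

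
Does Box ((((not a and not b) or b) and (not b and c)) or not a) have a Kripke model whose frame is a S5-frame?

1. Box ((((not a and not b) or b) and (not b and c)) or not a), 0
2. (((not a and not b) or b) and (not b and c)) or not a, 0
3. not a, 0
Accessibility: 0R0

Yes, satisfiable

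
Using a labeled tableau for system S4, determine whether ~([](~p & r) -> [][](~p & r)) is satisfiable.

Unsatisfiable (every branch closes)

1. ~([](~p & r) -> [][](~p & r)), w0
2. [](~p & r), w0
3. ~[][](~p & r), w0
4. ~p & r, w0
5. ~p, w0
6. r, w0
7. ~[](~p & r), w1
8. ~p & r, w1
9. ~p, w1
10. r, w1
11. ~(~p & r), w2
12. ~p & r, w2
13. ~p, w2
14. r, w2
15. ~r, w2
Accessibility: w0Rw0, w0Rw1, w0Rw2, w1Rw1, w1Rw2, w2Rw2
Branch closes: r and ~r both at w2.
(One branch shown.) All branches close.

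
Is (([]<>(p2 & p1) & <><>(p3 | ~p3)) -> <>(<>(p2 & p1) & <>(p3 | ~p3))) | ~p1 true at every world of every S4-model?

Tableau for the negation ~((([]<>(p2 & p1) & <><>(p3 | ~p3)) -> <>(<>(p2 & p1) & <>(p3 | ~p3))) | ~p1):
1. ~((([]<>(p2 & p1) & <><>(p3 | ~p3)) -> <>(<>(p2 & p1) & <>(p3 | ~p3))) | ~p1), w0
2. ~(([]<>(p2 & p1) & <><>(p3 | ~p3)) -> <>(<>(p2 & p1) & <>(p3 | ~p3))), w0   [~|-rule on 1]
3. p1, w0   [~|-rule on 1]
4. []<>(p2 & p1) & <><>(p3 | ~p3), w0   [~->-rule on 2]
5. ~<>(<>(p2 & p1) & <>(p3 | ~p3)), w0   [~->-rule on 2]
6. []<>(p2 & p1), w0   [&-rule on 4]
7. <><>(p3 | ~p3), w0   [&-rule on 4]
8. ~(<>(p2 & p1) & <>(p3 | ~p3)), w0   [~<>-rule on 5 via w0Rw0]
9. <>(p2 & p1), w0   [[]-rule on 6 via w0Rw0]
10. ~<>(p2 & p1), w0   [~&-rule on 8 (branches; this branch)]
11. ~(p2 & p1), w0   [~<>-rule on 10 via w0Rw0]
12. ~p2, w0   [~&-rule on 11 (branches; this branch)]
13. <>(p3 | ~p3), w1   [<>-rule on 7: fresh world w1, w0Rw1]
14. ~(<>(p2 & p1) & <>(p3 | ~p3)), w1   [~<>-rule on 5 via w0Rw1]
15. <>(p2 & p1), w1   [[]-rule on 6 via w0Rw1]
16. ~(p2 & p1), w1   [~<>-rule on 10 via w0Rw1]
17. ~<>(p2 & p1), w1   [~&-rule on 14 (branches; this branch)]
18. ~p1, w1   [~&-rule on 16 (branches; this branch)]
19. p2 & p1, w2   [<>-rule on 9: fresh world w2, w0Rw2]
20. p2, w2   [&-rule on 19]
21. p1, w2   [&-rule on 19]
22. ~(<>(p2 & p1) & <>(p3 | ~p3)), w2   [~<>-rule on 5 via w0Rw2]
23. <>(p2 & p1), w2   [[]-rule on 6 via w0Rw2]
24. ~(p2 & p1), w2   [~<>-rule on 10 via w0Rw2]
25. ~<>(p3 | ~p3), w2   [~&-rule on 22 (branches; this branch)]
26. ~(p3 | ~p3), w2   [~<>-rule on 25 via w2Rw2]
27. ~p3, w2   [~|-rule on 26]
28. p3, w2   [~|-rule on 26]
Accessibility: w0Rw0, w0Rw1, w0Rw2, w1Rw1, w2Rw2
Branch closes: p3 and ~p3 both at w2.
Every branch of the negation's tableau closes; the branch above is one of them.

Valid in S4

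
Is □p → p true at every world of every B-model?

Valid

Tableau for the negation ¬(□p → p):
1. ¬(□p → p), w0
2. □p, w0   [¬→-rule on 1]
3. ¬p, w0   [¬→-rule on 1]
4. p, w0   [□-rule on 2 via w0Rw0]
Accessibility: w0Rw0
Branch closes: p and ¬p both at w0.
Every branch of the negation's tableau closes; the branch above is one of them.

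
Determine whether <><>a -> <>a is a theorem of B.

Tableau for the negation ~(<><>a -> <>a):
1. ~(<><>a -> <>a), 0
2. <><>a, 0
3. ~<>a, 0
4. ~a, 0
5. <>a, 1
6. ~a, 1
7. a, 2
Accessibility: 0R0, 0R1, 1R0, 1R1, 1R2, 2R1, 2R2
The negation has an open branch (countermodel exists).

Not valid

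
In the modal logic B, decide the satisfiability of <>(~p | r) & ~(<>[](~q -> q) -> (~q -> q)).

Unsatisfiable

1. <>(~p | r) & ~(<>[](~q -> q) -> (~q -> q)), u
2. <>(~p | r), u
3. ~(<>[](~q -> q) -> (~q -> q)), u
4. <>[](~q -> q), u
5. ~(~q -> q), u
6. ~q, u
7. ~p | r, v
8. r, v
9. [](~q -> q), w
10. ~q -> q, u
11. ~q -> q, w
12. q, u
Accessibility: uRu, uRv, uRw, vRu, vRv, wRu, wRw
Branch closes: q and ~q both at u.
All branches of the tableau close; one closing branch shown above.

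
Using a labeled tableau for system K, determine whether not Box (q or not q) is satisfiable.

Unsatisfiable (every branch closes)

1. not Box (q or not q), 0
2. not (q or not q), 1
3. not q, 1
4. q, 1
Accessibility: 0R1
Branch closes: q and not q both at 1.
(One branch shown.) All branches close.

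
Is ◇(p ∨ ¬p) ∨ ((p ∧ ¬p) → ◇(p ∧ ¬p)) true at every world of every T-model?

Valid

Tableau for the negation ¬(◇(p ∨ ¬p) ∨ ((p ∧ ¬p) → ◇(p ∧ ¬p))):
1. ¬(◇(p ∨ ¬p) ∨ ((p ∧ ¬p) → ◇(p ∧ ¬p))), w0
2. ¬◇(p ∨ ¬p), w0
3. ¬((p ∧ ¬p) → ◇(p ∧ ¬p)), w0
4. p ∧ ¬p, w0
5. ¬◇(p ∧ ¬p), w0
6. p, w0
7. ¬p, w0
Accessibility: w0Rw0
Branch closes: p and ¬p both at w0.
Every branch of the negation's tableau closes; the branch above is one of them.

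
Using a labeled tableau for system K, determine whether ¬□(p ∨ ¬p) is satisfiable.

1. ¬□(p ∨ ¬p), w0
2. ¬(p ∨ ¬p), w1   [¬□-rule on 1: fresh world w1, w0Rw1]
3. ¬p, w1   [¬∨-rule on 2]
4. p, w1   [¬∨-rule on 2]
Accessibility: w0Rw1
Branch closes: p and ¬p both at w1.
All branches of the tableau close; one closing branch shown above.

Unsatisfiable (every branch closes)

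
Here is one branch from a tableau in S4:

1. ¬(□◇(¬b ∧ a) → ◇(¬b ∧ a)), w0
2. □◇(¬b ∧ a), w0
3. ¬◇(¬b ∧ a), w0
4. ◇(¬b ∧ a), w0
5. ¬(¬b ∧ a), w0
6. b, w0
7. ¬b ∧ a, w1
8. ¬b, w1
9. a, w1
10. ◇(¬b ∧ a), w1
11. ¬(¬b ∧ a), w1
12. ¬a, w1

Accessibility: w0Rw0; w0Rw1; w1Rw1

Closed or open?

Both a and ¬a appear at w1.

Closed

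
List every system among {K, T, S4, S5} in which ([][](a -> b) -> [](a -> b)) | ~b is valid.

T, S4, S5

T-tableau for the negation ~(([][](a -> b) -> [](a -> b)) | ~b):
1. ~(([][](a -> b) -> [](a -> b)) | ~b), w0
2. ~([][](a -> b) -> [](a -> b)), w0   [~|-rule on 1]
3. b, w0   [~|-rule on 1]
4. [][](a -> b), w0   [~->-rule on 2]
5. ~[](a -> b), w0   [~->-rule on 2]
6. [](a -> b), w0   [[]-rule on 4 via w0Rw0]
7. a -> b, w0   [[]-rule on 6 via w0Rw0]
8. ~(a -> b), w1   [~[]-rule on 5: fresh world w1, w0Rw1]
9. a, w1   [~->-rule on 8]
10. ~b, w1   [~->-rule on 8]
11. [](a -> b), w1   [[]-rule on 4 via w0Rw1]
12. a -> b, w1   [[]-rule on 6 via w0Rw1]
13. b, w1   [->-rule on 12 (branches; this branch)]
Accessibility: w0Rw0, w0Rw1, w1Rw1
Branch closes: b and ~b both at w1.
Every branch closes (one shown): valid in T, hence also in S4, S5 (every theorem of T is a theorem of S4 and S5).
K-tableau for the negation ~(([][](a -> b) -> [](a -> b)) | ~b):
1. ~(([][](a -> b) -> [](a -> b)) | ~b), w0
2. ~([][](a -> b) -> [](a -> b)), w0   [~|-rule on 1]
3. b, w0   [~|-rule on 1]
4. [][](a -> b), w0   [~->-rule on 2]
5. ~[](a -> b), w0   [~->-rule on 2]
6. ~(a -> b), w1   [~[]-rule on 5: fresh world w1, w0Rw1]
7. a, w1   [~->-rule on 6]
8. ~b, w1   [~->-rule on 6]
9. [](a -> b), w1   [[]-rule on 4 via w0Rw1]
Accessibility: w0Rw1
Complete open branch: countermodel on a K-frame, so not valid in K.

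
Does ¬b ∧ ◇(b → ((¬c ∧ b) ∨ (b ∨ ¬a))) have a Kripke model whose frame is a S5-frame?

1. ¬b ∧ ◇(b → ((¬c ∧ b) ∨ (b ∨ ¬a))), u
2. ¬b, u   [∧-rule on 1]
3. ◇(b → ((¬c ∧ b) ∨ (b ∨ ¬a))), u   [∧-rule on 1]
4. b → ((¬c ∧ b) ∨ (b ∨ ¬a)), v   [◇-rule on 3: fresh world v, uRv]
5. (¬c ∧ b) ∨ (b ∨ ¬a), v   [→-rule on 4 (branches; this branch)]
6. b ∨ ¬a, v   [∨-rule on 5 (branches; this branch)]
7. ¬a, v   [∨-rule on 6 (branches; this branch)]
Accessibility: uRu, uRv, vRu, vRv

Satisfiable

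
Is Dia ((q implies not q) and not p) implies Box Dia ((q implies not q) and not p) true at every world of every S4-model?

Not valid

Tableau for the negation not (Dia ((q implies not q) and not p) implies Box Dia ((q implies not q) and not p)):
1. not (Dia ((q implies not q) and not p) implies Box Dia ((q implies not q) and not p)), u
2. Dia ((q implies not q) and not p), u
3. not Box Dia ((q implies not q) and not p), u
4. (q implies not q) and not p, v
5. q implies not q, v
6. not p, v
7. not q, v
8. not Dia ((q implies not q) and not p), w
9. not ((q implies not q) and not p), w
10. p, w
Accessibility: uRu, uRv, uRw, vRv, wRw
The negation has an open branch (countermodel exists).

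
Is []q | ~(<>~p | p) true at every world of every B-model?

Tableau for the negation ~([]q | ~(<>~p | p)):
1. ~([]q | ~(<>~p | p)), 0
2. ~[]q, 0   [~|-rule on 1]
3. <>~p | p, 0   [~|-rule on 1]
4. p, 0   [|-rule on 3 (branches; this branch)]
5. ~q, 1   [~[]-rule on 2: fresh world 1, 0R1]
Accessibility: 0R0, 0R1, 1R0, 1R1
The negation has an open branch (countermodel exists).

Not valid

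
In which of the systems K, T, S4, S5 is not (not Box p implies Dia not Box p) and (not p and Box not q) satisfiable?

K-tableau for the formula:
1. not (not Box p implies Dia not Box p) and (not p and Box not q), w0
2. not (not Box p implies Dia not Box p), w0
3. not p and Box not q, w0
4. not Box p, w0
5. not Dia not Box p, w0
6. not p, w0
7. Box not q, w0
8. not p, w1
9. Box p, w1
10. not q, w1
Accessibility: w0Rw1
Complete open branch: satisfiable in K.
T-tableau for the formula:
1. not (not Box p implies Dia not Box p) and (not p and Box not q), w0
2. not (not Box p implies Dia not Box p), w0
3. not p and Box not q, w0
4. not Box p, w0
5. not Dia not Box p, w0
6. not p, w0
7. Box not q, w0
8. Box p, w0
9. not q, w0
10. p, w0
Accessibility: w0Rw0
Branch closes: p and not p both at w0.
Every branch closes (one shown): unsatisfiable in T, hence also in S4, S5 (every S4/S5-frame is a T-frame).

K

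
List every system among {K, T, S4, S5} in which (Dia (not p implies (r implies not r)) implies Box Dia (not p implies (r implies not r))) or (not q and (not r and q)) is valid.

S4-tableau for the negation not ((Dia (not p implies (r implies not r)) implies Box Dia (not p implies (r implies not r))) or (not q and (not r and q))):
1. not ((Dia (not p implies (r implies not r)) implies Box Dia (not p implies (r implies not r))) or (not q and (not r and q))), 0
2. not (Dia (not p implies (r implies not r)) implies Box Dia (not p implies (r implies not r))), 0
3. not (not q and (not r and q)), 0
4. Dia (not p implies (r implies not r)), 0
5. not Box Dia (not p implies (r implies not r)), 0
6. not (not r and q), 0
7. not q, 0
8. not p implies (r implies not r), 1
9. r implies not r, 1
10. not r, 1
11. not Dia (not p implies (r implies not r)), 2
12. not (not p implies (r implies not r)), 2
13. not p, 2
14. not (r implies not r), 2
15. r, 2
Accessibility: 0R0, 0R1, 0R2, 1R1, 2R2
Complete open branch: countermodel on an S4-frame, so not valid in S4, nor in K, T (the same frame is also a K-frame and a T-frame).
S5-tableau for the negation not ((Dia (not p implies (r implies not r)) implies Box Dia (not p implies (r implies not r))) or (not q and (not r and q))):
1. not ((Dia (not p implies (r implies not r)) implies Box Dia (not p implies (r implies not r))) or (not q and (not r and q))), 0
2. not (Dia (not p implies (r implies not r)) implies Box Dia (not p implies (r implies not r))), 0
3. not (not q and (not r and q)), 0
4. Dia (not p implies (r implies not r)), 0
5. not Box Dia (not p implies (r implies not r)), 0
6. not (not r and q), 0
7. not q, 0
8. not p implies (r implies not r), 1
9. r implies not r, 1
10. not r, 1
11. not Dia (not p implies (r implies not r)), 2
12. not (not p implies (r implies not r)), 0
13. not p, 0
14. not (r implies not r), 0
15. r, 0
16. not (not p implies (r implies not r)), 1
17. not p, 1
18. not (r implies not r), 1
19. r, 1
Accessibility: 0R0, 0R1, 0R2, 1R0, 1R1, 1R2, 2R0, 2R1, 2R2
Branch closes: r and not r both at 1.
Every branch closes (one shown): valid in S5.

S5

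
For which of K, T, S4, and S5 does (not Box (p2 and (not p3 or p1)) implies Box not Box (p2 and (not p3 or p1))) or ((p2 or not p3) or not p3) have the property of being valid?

S4-tableau for the negation not ((not Box (p2 and (not p3 or p1)) implies Box not Box (p2 and (not p3 or p1))) or ((p2 or not p3) or not p3)):
1. not ((not Box (p2 and (not p3 or p1)) implies Box not Box (p2 and (not p3 or p1))) or ((p2 or not p3) or not p3)), w0
2. not (not Box (p2 and (not p3 or p1)) implies Box not Box (p2 and (not p3 or p1))), w0
3. not ((p2 or not p3) or not p3), w0
4. not Box (p2 and (not p3 or p1)), w0
5. not Box not Box (p2 and (not p3 or p1)), w0
6. not (p2 or not p3), w0
7. p3, w0
8. not p2, w0
9. not (p2 and (not p3 or p1)), w1
10. not (not p3 or p1), w1
11. p3, w1
12. not p1, w1
13. Box (p2 and (not p3 or p1)), w2
14. p2 and (not p3 or p1), w2
15. p2, w2
16. not p3 or p1, w2
17. p1, w2
Accessibility: w0Rw0, w0Rw1, w0Rw2, w1Rw1, w2Rw2
Complete open branch: countermodel on an S4-frame, so not valid in S4, nor in K, T (the same frame is also a K-frame and a T-frame).
S5-tableau for the negation not ((not Box (p2 and (not p3 or p1)) implies Box not Box (p2 and (not p3 or p1))) or ((p2 or not p3) or not p3)):
1. not ((not Box (p2 and (not p3 or p1)) implies Box not Box (p2 and (not p3 or p1))) or ((p2 or not p3) or not p3)), w0
2. not (not Box (p2 and (not p3 or p1)) implies Box not Box (p2 and (not p3 or p1))), w0
3. not ((p2 or not p3) or not p3), w0
4. not Box (p2 and (not p3 or p1)), w0
5. not Box not Box (p2 and (not p3 or p1)), w0
6. not (p2 or not p3), w0
7. p3, w0
8. not p2, w0
9. not (p2 and (not p3 or p1)), w1
10. not (not p3 or p1), w1
11. p3, w1
12. not p1, w1
13. Box (p2 and (not p3 or p1)), w2
14. p2 and (not p3 or p1), w0
15. p2, w0
16. not p3 or p1, w0
Accessibility: w0Rw0, w0Rw1, w0Rw2, w1Rw0, w1Rw1, w1Rw2, w2Rw0, w2Rw1, w2Rw2
Branch closes: p2 and not p2 both at w0.
Every branch closes (one shown): valid in S5.

S5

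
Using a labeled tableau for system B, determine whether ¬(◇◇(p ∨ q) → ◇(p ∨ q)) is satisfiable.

1. ¬(◇◇(p ∨ q) → ◇(p ∨ q)), 0
2. ◇◇(p ∨ q), 0
3. ¬◇(p ∨ q), 0
4. ¬(p ∨ q), 0
5. ¬p, 0
6. ¬q, 0
7. ◇(p ∨ q), 1
8. ¬(p ∨ q), 1
9. ¬p, 1
10. ¬q, 1
11. p ∨ q, 2
12. q, 2
Accessibility: 0R0, 0R1, 1R0, 1R1, 1R2, 2R1, 2R2

Satisfiable (open branch found)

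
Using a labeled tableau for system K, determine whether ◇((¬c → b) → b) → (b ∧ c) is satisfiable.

Satisfiable

1. ◇((¬c → b) → b) → (b ∧ c), 0
2. b ∧ c, 0
3. b, 0
4. c, 0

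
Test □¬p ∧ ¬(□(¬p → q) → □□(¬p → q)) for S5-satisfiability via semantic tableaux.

Unsatisfiable

1. □¬p ∧ ¬(□(¬p → q) → □□(¬p → q)), w0
2. □¬p, w0
3. ¬(□(¬p → q) → □□(¬p → q)), w0
4. □(¬p → q), w0
5. ¬□□(¬p → q), w0
6. ¬p, w0
7. ¬p → q, w0
8. q, w0
9. ¬□(¬p → q), w1
10. ¬p, w1
11. ¬p → q, w1
12. q, w1
13. ¬(¬p → q), w2
14. ¬p, w2
15. ¬q, w2
16. ¬p → q, w2
17. q, w2
Accessibility: w0Rw0, w0Rw1, w0Rw2, w1Rw0, w1Rw1, w1Rw2, w2Rw0, w2Rw1, w2Rw2
Branch closes: q and ¬q both at w2.
All branches of the tableau close; one closing branch shown above.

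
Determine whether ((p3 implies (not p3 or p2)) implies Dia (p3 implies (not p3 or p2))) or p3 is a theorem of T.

Tableau for the negation not (((p3 implies (not p3 or p2)) implies Dia (p3 implies (not p3 or p2))) or p3):
1. not (((p3 implies (not p3 or p2)) implies Dia (p3 implies (not p3 or p2))) or p3), 0
2. not ((p3 implies (not p3 or p2)) implies Dia (p3 implies (not p3 or p2))), 0   [neg-or-rule on 1]
3. not p3, 0   [neg-or-rule on 1]
4. p3 implies (not p3 or p2), 0   [neg-implies-rule on 2]
5. not Dia (p3 implies (not p3 or p2)), 0   [neg-implies-rule on 2]
6. not (p3 implies (not p3 or p2)), 0   [neg-Dia-rule on 5 via 0R0]
7. p3, 0   [neg-implies-rule on 6]
8. not (not p3 or p2), 0   [neg-implies-rule on 6]
Accessibility: 0R0
Branch closes: p3 and not p3 both at 0.
Every branch of the negation's tableau closes; the branch above is one of them.

Valid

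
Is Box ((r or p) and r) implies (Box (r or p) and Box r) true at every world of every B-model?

Yes, valid

Tableau for the negation not (Box ((r or p) and r) implies (Box (r or p) and Box r)):
1. not (Box ((r or p) and r) implies (Box (r or p) and Box r)), u
2. Box ((r or p) and r), u
3. not (Box (r or p) and Box r), u
4. (r or p) and r, u
5. r or p, u
6. r, u
7. not Box (r or p), u
8. p, u
9. not (r or p), v
10. not r, v
11. not p, v
12. (r or p) and r, v
13. r or p, v
14. r, v
Accessibility: uRu, uRv, vRu, vRv
Branch closes: r and not r both at v.
Every branch of the negation's tableau closes; the branch above is one of them.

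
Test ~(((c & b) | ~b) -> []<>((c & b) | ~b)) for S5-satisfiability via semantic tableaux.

1. ~(((c & b) | ~b) -> []<>((c & b) | ~b)), w0
2. (c & b) | ~b, w0
3. ~[]<>((c & b) | ~b), w0
4. c & b, w0
5. c, w0
6. b, w0
7. ~<>((c & b) | ~b), w1
8. ~((c & b) | ~b), w0
9. ~(c & b), w0
10. ~((c & b) | ~b), w1
11. ~(c & b), w1
12. b, w1
13. ~b, w0
Accessibility: w0Rw0, w0Rw1, w1Rw0, w1Rw1
Branch closes: b and ~b both at w0.
Every branch closes; the branch above is one of them.

Unsatisfiable (every branch closes)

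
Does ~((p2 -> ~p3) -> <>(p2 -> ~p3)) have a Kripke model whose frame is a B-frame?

1. ~((p2 -> ~p3) -> <>(p2 -> ~p3)), 0
2. p2 -> ~p3, 0   [~->-rule on 1]
3. ~<>(p2 -> ~p3), 0   [~->-rule on 1]
4. ~(p2 -> ~p3), 0   [~<>-rule on 3 via 0R0]
5. p2, 0   [~->-rule on 4]
6. p3, 0   [~->-rule on 4]
7. ~p3, 0   [->-rule on 2 (branches; this branch)]
Accessibility: 0R0
Branch closes: p3 and ~p3 both at 0.
All branches of the tableau close; one closing branch shown above.

Unsatisfiable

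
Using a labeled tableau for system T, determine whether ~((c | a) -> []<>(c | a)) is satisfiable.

1. ~((c | a) -> []<>(c | a)), 0
2. c | a, 0
3. ~[]<>(c | a), 0
4. a, 0
5. ~<>(c | a), 1
6. ~(c | a), 1
7. ~c, 1
8. ~a, 1
Accessibility: 0R0, 0R1, 1R1

Satisfiable (open branch found)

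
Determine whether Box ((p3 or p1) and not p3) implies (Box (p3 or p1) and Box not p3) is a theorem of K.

Tableau for the negation not (Box ((p3 or p1) and not p3) implies (Box (p3 or p1) and Box not p3)):
1. not (Box ((p3 or p1) and not p3) implies (Box (p3 or p1) and Box not p3)), w0
2. Box ((p3 or p1) and not p3), w0
3. not (Box (p3 or p1) and Box not p3), w0
4. not Box (p3 or p1), w0
5. not (p3 or p1), w1
6. not p3, w1
7. not p1, w1
8. (p3 or p1) and not p3, w1
9. p3 or p1, w1
10. p1, w1
Accessibility: w0Rw1
Branch closes: p1 and not p1 both at w1.
All branches of the negation close; one closing branch shown above.

Valid in K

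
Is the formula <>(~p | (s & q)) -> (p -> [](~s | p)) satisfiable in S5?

Yes, satisfiable

1. <>(~p | (s & q)) -> (p -> [](~s | p)), u
2. p -> [](~s | p), u
3. [](~s | p), u
4. ~s | p, u
5. p, u
Accessibility: uRu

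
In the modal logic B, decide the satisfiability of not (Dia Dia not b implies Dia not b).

Yes, satisfiable

1. not (Dia Dia not b implies Dia not b), 0
2. Dia Dia not b, 0   [neg-implies-rule on 1]
3. not Dia not b, 0   [neg-implies-rule on 1]
4. b, 0   [neg-Dia-rule on 3 via 0R0]
5. Dia not b, 1   [Dia-rule on 2: fresh world 1, 0R1]
6. b, 1   [neg-Dia-rule on 3 via 0R1]
7. not b, 2   [Dia-rule on 5: fresh world 2, 1R2]
Accessibility: 0R0, 0R1, 1R0, 1R1, 1R2, 2R1, 2R2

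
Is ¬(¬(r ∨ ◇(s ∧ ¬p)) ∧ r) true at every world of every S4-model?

Tableau for the negation ¬(r ∨ ◇(s ∧ ¬p)) ∧ r:
1. ¬(r ∨ ◇(s ∧ ¬p)) ∧ r, u
2. ¬(r ∨ ◇(s ∧ ¬p)), u
3. r, u
4. ¬r, u
5. ¬◇(s ∧ ¬p), u
Accessibility: uRu
Branch closes: r and ¬r both at u.
All branches of the negation close; one closing branch shown above.

Valid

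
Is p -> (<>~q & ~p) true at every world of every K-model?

No, not valid

Tableau for the negation ~(p -> (<>~q & ~p)):
1. ~(p -> (<>~q & ~p)), 0
2. p, 0
3. ~(<>~q & ~p), 0
The negation has an open branch (countermodel exists).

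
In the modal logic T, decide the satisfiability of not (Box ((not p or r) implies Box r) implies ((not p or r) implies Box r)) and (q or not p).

Unsatisfiable

1. not (Box ((not p or r) implies Box r) implies ((not p or r) implies Box r)) and (q or not p), w0
2. not (Box ((not p or r) implies Box r) implies ((not p or r) implies Box r)), w0
3. q or not p, w0
4. Box ((not p or r) implies Box r), w0
5. not ((not p or r) implies Box r), w0
6. not p or r, w0
7. not Box r, w0
8. (not p or r) implies Box r, w0
9. not p, w0
10. Box r, w0
11. r, w0
12. not r, w1
13. (not p or r) implies Box r, w1
14. r, w1
Accessibility: w0Rw0, w0Rw1, w1Rw1
Branch closes: r and not r both at w1.
Every branch closes; the branch above is one of them.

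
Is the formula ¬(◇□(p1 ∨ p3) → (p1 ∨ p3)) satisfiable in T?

1. ¬(◇□(p1 ∨ p3) → (p1 ∨ p3)), 0
2. ◇□(p1 ∨ p3), 0
3. ¬(p1 ∨ p3), 0
4. ¬p1, 0
5. ¬p3, 0
6. □(p1 ∨ p3), 1
7. p1 ∨ p3, 1
8. p3, 1
Accessibility: 0R0, 0R1, 1R1

Satisfiable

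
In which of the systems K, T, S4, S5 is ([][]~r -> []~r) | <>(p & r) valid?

T, S4, S5

T-tableau for the negation ~(([][]~r -> []~r) | <>(p & r)):
1. ~(([][]~r -> []~r) | <>(p & r)), w0
2. ~([][]~r -> []~r), w0   [~|-rule on 1]
3. ~<>(p & r), w0   [~|-rule on 1]
4. [][]~r, w0   [~->-rule on 2]
5. ~[]~r, w0   [~->-rule on 2]
6. ~(p & r), w0   [~<>-rule on 3 via w0Rw0]
7. []~r, w0   [[]-rule on 4 via w0Rw0]
8. ~r, w0   [[]-rule on 7 via w0Rw0]
9. r, w1   [~[]-rule on 5: fresh world w1, w0Rw1]
10. ~(p & r), w1   [~<>-rule on 3 via w0Rw1]
11. []~r, w1   [[]-rule on 4 via w0Rw1]
12. ~r, w1   [[]-rule on 7 via w0Rw1]
Accessibility: w0Rw0, w0Rw1, w1Rw1
Branch closes: r and ~r both at w1.
Every branch closes (one shown): valid in T, hence also in S4, S5 (every theorem of T is a theorem of S4 and S5).
K-tableau for the negation ~(([][]~r -> []~r) | <>(p & r)):
1. ~(([][]~r -> []~r) | <>(p & r)), w0
2. ~([][]~r -> []~r), w0   [~|-rule on 1]
3. ~<>(p & r), w0   [~|-rule on 1]
4. [][]~r, w0   [~->-rule on 2]
5. ~[]~r, w0   [~->-rule on 2]
6. r, w1   [~[]-rule on 5: fresh world w1, w0Rw1]
7. ~(p & r), w1   [~<>-rule on 3 via w0Rw1]
8. []~r, w1   [[]-rule on 4 via w0Rw1]
9. ~p, w1   [~&-rule on 7 (branches; this branch)]
Accessibility: w0Rw1
Complete open branch: countermodel on a K-frame, so not valid in K.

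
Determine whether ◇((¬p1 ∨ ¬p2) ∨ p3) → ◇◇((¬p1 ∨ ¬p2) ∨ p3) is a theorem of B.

Valid

Tableau for the negation ¬(◇((¬p1 ∨ ¬p2) ∨ p3) → ◇◇((¬p1 ∨ ¬p2) ∨ p3)):
1. ¬(◇((¬p1 ∨ ¬p2) ∨ p3) → ◇◇((¬p1 ∨ ¬p2) ∨ p3)), u
2. ◇((¬p1 ∨ ¬p2) ∨ p3), u
3. ¬◇◇((¬p1 ∨ ¬p2) ∨ p3), u
4. ¬◇((¬p1 ∨ ¬p2) ∨ p3), u
5. ¬((¬p1 ∨ ¬p2) ∨ p3), u
6. ¬(¬p1 ∨ ¬p2), u
7. ¬p3, u
8. p1, u
9. p2, u
10. (¬p1 ∨ ¬p2) ∨ p3, v
11. ¬◇((¬p1 ∨ ¬p2) ∨ p3), v
12. ¬((¬p1 ∨ ¬p2) ∨ p3), v
13. ¬(¬p1 ∨ ¬p2), v
14. ¬p3, v
15. p1, v
16. p2, v
17. ¬p1 ∨ ¬p2, v
18. ¬p2, v
Accessibility: uRu, uRv, vRu, vRv
Branch closes: p2 and ¬p2 both at v.
Every branch of the negation's tableau closes; the branch above is one of them.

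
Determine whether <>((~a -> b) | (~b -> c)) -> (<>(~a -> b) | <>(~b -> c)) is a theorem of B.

Tableau for the negation ~(<>((~a -> b) | (~b -> c)) -> (<>(~a -> b) | <>(~b -> c))):
1. ~(<>((~a -> b) | (~b -> c)) -> (<>(~a -> b) | <>(~b -> c))), u
2. <>((~a -> b) | (~b -> c)), u
3. ~(<>(~a -> b) | <>(~b -> c)), u
4. ~<>(~a -> b), u
5. ~<>(~b -> c), u
6. ~(~a -> b), u
7. ~a, u
8. ~b, u
9. ~(~b -> c), u
10. ~c, u
11. (~a -> b) | (~b -> c), v
12. ~(~a -> b), v
13. ~a, v
14. ~b, v
15. ~(~b -> c), v
16. ~c, v
17. ~b -> c, v
18. c, v
Accessibility: uRu, uRv, vRu, vRv
Branch closes: c and ~c both at v.
Every branch of the negation's tableau closes; the branch above is one of them.

Yes, valid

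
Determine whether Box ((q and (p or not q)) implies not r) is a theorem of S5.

Not valid

Tableau for the negation not Box ((q and (p or not q)) implies not r):
1. not Box ((q and (p or not q)) implies not r), u
2. not ((q and (p or not q)) implies not r), v
3. q and (p or not q), v
4. r, v
5. q, v
6. p or not q, v
7. p, v
Accessibility: uRu, uRv, vRu, vRv
The negation has an open branch (countermodel exists).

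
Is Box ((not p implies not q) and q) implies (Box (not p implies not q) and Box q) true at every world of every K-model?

Tableau for the negation not (Box ((not p implies not q) and q) implies (Box (not p implies not q) and Box q)):
1. not (Box ((not p implies not q) and q) implies (Box (not p implies not q) and Box q)), u
2. Box ((not p implies not q) and q), u   [neg-implies-rule on 1]
3. not (Box (not p implies not q) and Box q), u   [neg-implies-rule on 1]
4. not Box (not p implies not q), u   [neg-and-rule on 3 (branches; this branch)]
5. not (not p implies not q), v   [neg-Box-rule on 4: fresh world v, uRv]
6. not p, v   [neg-implies-rule on 5]
7. q, v   [neg-implies-rule on 5]
8. (not p implies not q) and q, v   [Box-rule on 2 via uRv]
9. not p implies not q, v   [and-rule on 8]
10. not q, v   [implies-rule on 9 (branches; this branch)]
Accessibility: uRv
Branch closes: q and not q both at v.
All branches of the negation close; one closing branch shown above.

Valid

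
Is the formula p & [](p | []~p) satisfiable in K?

Satisfiable

1. p & [](p | []~p), 0
2. p, 0   [&-rule on 1]
3. [](p | []~p), 0   [&-rule on 1]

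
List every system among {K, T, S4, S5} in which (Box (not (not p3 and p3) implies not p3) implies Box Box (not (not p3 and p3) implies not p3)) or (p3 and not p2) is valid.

T-tableau for the negation not ((Box (not (not p3 and p3) implies not p3) implies Box Box (not (not p3 and p3) implies not p3)) or (p3 and not p2)):
1. not ((Box (not (not p3 and p3) implies not p3) implies Box Box (not (not p3 and p3) implies not p3)) or (p3 and not p2)), w0
2. not (Box (not (not p3 and p3) implies not p3) implies Box Box (not (not p3 and p3) implies not p3)), w0
3. not (p3 and not p2), w0
4. Box (not (not p3 and p3) implies not p3), w0
5. not Box Box (not (not p3 and p3) implies not p3), w0
6. not (not p3 and p3) implies not p3, w0
7. p2, w0
8. not p3, w0
9. not Box (not (not p3 and p3) implies not p3), w1
10. not (not p3 and p3) implies not p3, w1
11. not p3, w1
12. not (not (not p3 and p3) implies not p3), w2
13. not (not p3 and p3), w2
14. p3, w2
Accessibility: w0Rw0, w0Rw1, w1Rw1, w1Rw2, w2Rw2
Complete open branch: countermodel on a T-frame, so not valid in T, nor in K (the same frame is also a K-frame).
S4-tableau for the negation not ((Box (not (not p3 and p3) implies not p3) implies Box Box (not (not p3 and p3) implies not p3)) or (p3 and not p2)):
1. not ((Box (not (not p3 and p3) implies not p3) implies Box Box (not (not p3 and p3) implies not p3)) or (p3 and not p2)), w0
2. not (Box (not (not p3 and p3) implies not p3) implies Box Box (not (not p3 and p3) implies not p3)), w0
3. not (p3 and not p2), w0
4. Box (not (not p3 and p3) implies not p3), w0
5. not Box Box (not (not p3 and p3) implies not p3), w0
6. not (not p3 and p3) implies not p3, w0
7. p2, w0
8. not p3, w0
9. not Box (not (not p3 and p3) implies not p3), w1
10. not (not p3 and p3) implies not p3, w1
11. not p3, w1
12. not (not (not p3 and p3) implies not p3), w2
13. not (not p3 and p3), w2
14. p3, w2
15. not (not p3 and p3) implies not p3, w2
16. not p3 and p3, w2
17. not p3, w2
Accessibility: w0Rw0, w0Rw1, w0Rw2, w1Rw1, w1Rw2, w2Rw2
Branch closes: p3 and not p3 both at w2.
Every branch closes (one shown): valid in S4, hence also in S5 (every theorem of S4 is a theorem of S5).

S4, S5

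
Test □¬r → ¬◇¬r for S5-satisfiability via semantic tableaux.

Yes, satisfiable

1. □¬r → ¬◇¬r, 0
2. ¬◇¬r, 0
3. r, 0
Accessibility: 0R0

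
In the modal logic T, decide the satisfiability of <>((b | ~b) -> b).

1. <>((b | ~b) -> b), u
2. (b | ~b) -> b, v
3. b, v
Accessibility: uRu, uRv, vRv

Satisfiable (open branch found)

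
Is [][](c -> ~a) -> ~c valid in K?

Tableau for the negation ~([][](c -> ~a) -> ~c):
1. ~([][](c -> ~a) -> ~c), w0
2. [][](c -> ~a), w0
3. c, w0
The negation has an open branch (countermodel exists).

Invalid (countermodel exists)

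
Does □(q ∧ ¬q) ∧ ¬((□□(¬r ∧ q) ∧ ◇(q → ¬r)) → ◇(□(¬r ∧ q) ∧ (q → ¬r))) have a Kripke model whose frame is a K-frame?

1. □(q ∧ ¬q) ∧ ¬((□□(¬r ∧ q) ∧ ◇(q → ¬r)) → ◇(□(¬r ∧ q) ∧ (q → ¬r))), 0
2. □(q ∧ ¬q), 0
3. ¬((□□(¬r ∧ q) ∧ ◇(q → ¬r)) → ◇(□(¬r ∧ q) ∧ (q → ¬r))), 0
4. □□(¬r ∧ q) ∧ ◇(q → ¬r), 0
5. ¬◇(□(¬r ∧ q) ∧ (q → ¬r)), 0
6. □□(¬r ∧ q), 0
7. ◇(q → ¬r), 0
8. q → ¬r, 1
9. q ∧ ¬q, 1
10. q, 1
11. ¬q, 1
Accessibility: 0R1
Branch closes: q and ¬q both at 1.
Every branch closes; the branch above is one of them.

Unsatisfiable (every branch closes)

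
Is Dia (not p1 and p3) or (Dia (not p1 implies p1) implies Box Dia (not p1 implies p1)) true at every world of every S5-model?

Tableau for the negation not (Dia (not p1 and p3) or (Dia (not p1 implies p1) implies Box Dia (not p1 implies p1))):
1. not (Dia (not p1 and p3) or (Dia (not p1 implies p1) implies Box Dia (not p1 implies p1))), w0
2. not Dia (not p1 and p3), w0
3. not (Dia (not p1 implies p1) implies Box Dia (not p1 implies p1)), w0
4. Dia (not p1 implies p1), w0
5. not Box Dia (not p1 implies p1), w0
6. not (not p1 and p3), w0
7. not p3, w0
8. not p1 implies p1, w1
9. not (not p1 and p3), w1
10. p1, w1
11. not p3, w1
12. not Dia (not p1 implies p1), w2
13. not (not p1 and p3), w2
14. not (not p1 implies p1), w0
15. not p1, w0
16. not (not p1 implies p1), w1
17. not p1, w1
Accessibility: w0Rw0, w0Rw1, w0Rw2, w1Rw0, w1Rw1, w1Rw2, w2Rw0, w2Rw1, w2Rw2
Branch closes: p1 and not p1 both at w1.
Every branch of the negation's tableau closes; the branch above is one of them.

Valid in S5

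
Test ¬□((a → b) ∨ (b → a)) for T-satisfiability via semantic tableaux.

Unsatisfiable (every branch closes)

1. ¬□((a → b) ∨ (b → a)), 0
2. ¬((a → b) ∨ (b → a)), 1
3. ¬(a → b), 1
4. ¬(b → a), 1
5. a, 1
6. ¬b, 1
7. b, 1
8. ¬a, 1
Accessibility: 0R0, 0R1, 1R1
Branch closes: b and ¬b both at 1.
All branches of the tableau close; one closing branch shown above.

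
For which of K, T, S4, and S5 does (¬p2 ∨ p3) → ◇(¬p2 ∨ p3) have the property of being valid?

K-tableau for the negation ¬((¬p2 ∨ p3) → ◇(¬p2 ∨ p3)):
1. ¬((¬p2 ∨ p3) → ◇(¬p2 ∨ p3)), u
2. ¬p2 ∨ p3, u
3. ¬◇(¬p2 ∨ p3), u
4. p3, u
Complete open branch: countermodel on a K-frame, so not valid in K.
T-tableau for the negation ¬((¬p2 ∨ p3) → ◇(¬p2 ∨ p3)):
1. ¬((¬p2 ∨ p3) → ◇(¬p2 ∨ p3)), u
2. ¬p2 ∨ p3, u
3. ¬◇(¬p2 ∨ p3), u
4. ¬(¬p2 ∨ p3), u
5. p2, u
6. ¬p3, u
7. p3, u
Accessibility: uRu
Branch closes: p3 and ¬p3 both at u.
Every branch closes (one shown): valid in T, hence also in S4, S5 (every theorem of T is a theorem of S4 and S5).

T, S4, S5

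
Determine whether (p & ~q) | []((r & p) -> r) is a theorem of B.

Valid

Tableau for the negation ~((p & ~q) | []((r & p) -> r)):
1. ~((p & ~q) | []((r & p) -> r)), u
2. ~(p & ~q), u
3. ~[]((r & p) -> r), u
4. q, u
5. ~((r & p) -> r), v
6. r & p, v
7. ~r, v
8. r, v
9. p, v
Accessibility: uRu, uRv, vRu, vRv
Branch closes: r and ~r both at v.
All branches of the negation close; one closing branch shown above.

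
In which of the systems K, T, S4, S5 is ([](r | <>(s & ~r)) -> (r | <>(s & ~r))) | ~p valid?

T, S4, S5

K-tableau for the negation ~(([](r | <>(s & ~r)) -> (r | <>(s & ~r))) | ~p):
1. ~(([](r | <>(s & ~r)) -> (r | <>(s & ~r))) | ~p), 0
2. ~([](r | <>(s & ~r)) -> (r | <>(s & ~r))), 0
3. p, 0
4. [](r | <>(s & ~r)), 0
5. ~(r | <>(s & ~r)), 0
6. ~r, 0
7. ~<>(s & ~r), 0
Complete open branch: countermodel on a K-frame, so not valid in K.
T-tableau for the negation ~(([](r | <>(s & ~r)) -> (r | <>(s & ~r))) | ~p):
1. ~(([](r | <>(s & ~r)) -> (r | <>(s & ~r))) | ~p), 0
2. ~([](r | <>(s & ~r)) -> (r | <>(s & ~r))), 0
3. p, 0
4. [](r | <>(s & ~r)), 0
5. ~(r | <>(s & ~r)), 0
6. ~r, 0
7. ~<>(s & ~r), 0
8. r | <>(s & ~r), 0
9. ~(s & ~r), 0
10. <>(s & ~r), 0
11. ~s, 0
12. s & ~r, 1
13. s, 1
14. ~r, 1
15. r | <>(s & ~r), 1
16. ~(s & ~r), 1
17. <>(s & ~r), 1
18. r, 1
Accessibility: 0R0, 0R1, 1R1
Branch closes: r and ~r both at 1.
Every branch closes (one shown): valid in T, hence also in S4, S5 (every theorem of T is a theorem of S4 and S5).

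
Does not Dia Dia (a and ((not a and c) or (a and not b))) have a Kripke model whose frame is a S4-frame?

Yes, satisfiable

1. not Dia Dia (a and ((not a and c) or (a and not b))), 0
2. not Dia (a and ((not a and c) or (a and not b))), 0   [neg-Dia-rule on 1 via 0R0]
3. not (a and ((not a and c) or (a and not b))), 0   [neg-Dia-rule on 2 via 0R0]
4. not ((not a and c) or (a and not b)), 0   [neg-and-rule on 3 (branches; this branch)]
5. not (not a and c), 0   [neg-or-rule on 4]
6. not (a and not b), 0   [neg-or-rule on 4]
7. not c, 0   [neg-and-rule on 5 (branches; this branch)]
8. b, 0   [neg-and-rule on 6 (branches; this branch)]
Accessibility: 0R0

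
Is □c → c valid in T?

Tableau for the negation ¬(□c → c):
1. ¬(□c → c), 0
2. □c, 0
3. ¬c, 0
4. c, 0
Accessibility: 0R0
Branch closes: c and ¬c both at 0.
Every branch of the negation's tableau closes; the branch above is one of them.

Valid in T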